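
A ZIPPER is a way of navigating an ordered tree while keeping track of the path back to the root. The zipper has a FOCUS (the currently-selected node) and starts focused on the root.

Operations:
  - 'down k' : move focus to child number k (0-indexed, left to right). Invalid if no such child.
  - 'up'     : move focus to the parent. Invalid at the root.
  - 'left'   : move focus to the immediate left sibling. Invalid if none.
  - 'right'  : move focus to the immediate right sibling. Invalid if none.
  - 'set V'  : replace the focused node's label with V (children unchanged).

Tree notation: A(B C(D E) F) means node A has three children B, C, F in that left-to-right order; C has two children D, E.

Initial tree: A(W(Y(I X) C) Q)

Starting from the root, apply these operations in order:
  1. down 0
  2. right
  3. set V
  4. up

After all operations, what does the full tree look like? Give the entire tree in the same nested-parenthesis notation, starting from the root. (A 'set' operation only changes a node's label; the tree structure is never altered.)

Answer: A(W(Y(I X) C) V)

Derivation:
Step 1 (down 0): focus=W path=0 depth=1 children=['Y', 'C'] left=[] right=['Q'] parent=A
Step 2 (right): focus=Q path=1 depth=1 children=[] left=['W'] right=[] parent=A
Step 3 (set V): focus=V path=1 depth=1 children=[] left=['W'] right=[] parent=A
Step 4 (up): focus=A path=root depth=0 children=['W', 'V'] (at root)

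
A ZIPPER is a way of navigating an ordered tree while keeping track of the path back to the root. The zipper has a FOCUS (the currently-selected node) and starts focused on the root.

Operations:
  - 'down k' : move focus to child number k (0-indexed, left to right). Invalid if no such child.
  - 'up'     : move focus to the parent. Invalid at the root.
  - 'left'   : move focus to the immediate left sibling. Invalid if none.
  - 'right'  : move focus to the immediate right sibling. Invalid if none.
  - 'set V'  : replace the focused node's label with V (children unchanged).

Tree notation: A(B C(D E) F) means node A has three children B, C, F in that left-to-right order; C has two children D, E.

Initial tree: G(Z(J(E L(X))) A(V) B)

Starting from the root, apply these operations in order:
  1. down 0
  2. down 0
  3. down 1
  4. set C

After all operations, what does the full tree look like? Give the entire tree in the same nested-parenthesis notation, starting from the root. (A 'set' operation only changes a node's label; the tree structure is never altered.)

Step 1 (down 0): focus=Z path=0 depth=1 children=['J'] left=[] right=['A', 'B'] parent=G
Step 2 (down 0): focus=J path=0/0 depth=2 children=['E', 'L'] left=[] right=[] parent=Z
Step 3 (down 1): focus=L path=0/0/1 depth=3 children=['X'] left=['E'] right=[] parent=J
Step 4 (set C): focus=C path=0/0/1 depth=3 children=['X'] left=['E'] right=[] parent=J

Answer: G(Z(J(E C(X))) A(V) B)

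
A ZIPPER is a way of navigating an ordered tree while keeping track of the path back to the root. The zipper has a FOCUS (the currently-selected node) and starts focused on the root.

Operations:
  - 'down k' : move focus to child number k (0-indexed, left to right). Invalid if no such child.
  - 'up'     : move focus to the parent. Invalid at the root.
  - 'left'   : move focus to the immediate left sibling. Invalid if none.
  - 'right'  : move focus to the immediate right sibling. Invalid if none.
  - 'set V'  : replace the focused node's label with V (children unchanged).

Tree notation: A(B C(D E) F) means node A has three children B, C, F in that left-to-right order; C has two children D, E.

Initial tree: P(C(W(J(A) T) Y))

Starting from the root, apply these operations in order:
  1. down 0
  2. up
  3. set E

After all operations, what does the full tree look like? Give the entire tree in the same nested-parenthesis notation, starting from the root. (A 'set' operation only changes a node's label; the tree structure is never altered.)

Step 1 (down 0): focus=C path=0 depth=1 children=['W', 'Y'] left=[] right=[] parent=P
Step 2 (up): focus=P path=root depth=0 children=['C'] (at root)
Step 3 (set E): focus=E path=root depth=0 children=['C'] (at root)

Answer: E(C(W(J(A) T) Y))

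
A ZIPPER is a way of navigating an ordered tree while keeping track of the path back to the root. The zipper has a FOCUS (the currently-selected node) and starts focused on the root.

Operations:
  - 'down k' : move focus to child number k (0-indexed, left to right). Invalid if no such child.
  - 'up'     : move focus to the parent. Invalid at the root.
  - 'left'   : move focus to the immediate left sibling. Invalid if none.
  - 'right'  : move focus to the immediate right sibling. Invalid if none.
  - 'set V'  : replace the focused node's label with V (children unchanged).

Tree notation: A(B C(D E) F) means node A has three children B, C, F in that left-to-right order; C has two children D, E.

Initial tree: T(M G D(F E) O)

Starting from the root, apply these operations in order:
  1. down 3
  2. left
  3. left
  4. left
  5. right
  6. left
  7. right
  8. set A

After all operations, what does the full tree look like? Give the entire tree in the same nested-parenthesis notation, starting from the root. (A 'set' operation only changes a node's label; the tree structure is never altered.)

Answer: T(M A D(F E) O)

Derivation:
Step 1 (down 3): focus=O path=3 depth=1 children=[] left=['M', 'G', 'D'] right=[] parent=T
Step 2 (left): focus=D path=2 depth=1 children=['F', 'E'] left=['M', 'G'] right=['O'] parent=T
Step 3 (left): focus=G path=1 depth=1 children=[] left=['M'] right=['D', 'O'] parent=T
Step 4 (left): focus=M path=0 depth=1 children=[] left=[] right=['G', 'D', 'O'] parent=T
Step 5 (right): focus=G path=1 depth=1 children=[] left=['M'] right=['D', 'O'] parent=T
Step 6 (left): focus=M path=0 depth=1 children=[] left=[] right=['G', 'D', 'O'] parent=T
Step 7 (right): focus=G path=1 depth=1 children=[] left=['M'] right=['D', 'O'] parent=T
Step 8 (set A): focus=A path=1 depth=1 children=[] left=['M'] right=['D', 'O'] parent=T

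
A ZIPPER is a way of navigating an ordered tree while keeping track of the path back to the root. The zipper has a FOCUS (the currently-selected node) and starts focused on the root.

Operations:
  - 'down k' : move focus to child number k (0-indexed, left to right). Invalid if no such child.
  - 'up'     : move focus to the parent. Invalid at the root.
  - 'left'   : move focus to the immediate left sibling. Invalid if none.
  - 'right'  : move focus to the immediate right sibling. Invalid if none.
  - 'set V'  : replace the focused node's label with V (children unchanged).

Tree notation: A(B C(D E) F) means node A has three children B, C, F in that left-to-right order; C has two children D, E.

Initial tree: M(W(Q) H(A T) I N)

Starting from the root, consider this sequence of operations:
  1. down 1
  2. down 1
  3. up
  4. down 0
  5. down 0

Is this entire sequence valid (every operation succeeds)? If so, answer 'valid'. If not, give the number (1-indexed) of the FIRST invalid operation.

Answer: 5

Derivation:
Step 1 (down 1): focus=H path=1 depth=1 children=['A', 'T'] left=['W'] right=['I', 'N'] parent=M
Step 2 (down 1): focus=T path=1/1 depth=2 children=[] left=['A'] right=[] parent=H
Step 3 (up): focus=H path=1 depth=1 children=['A', 'T'] left=['W'] right=['I', 'N'] parent=M
Step 4 (down 0): focus=A path=1/0 depth=2 children=[] left=[] right=['T'] parent=H
Step 5 (down 0): INVALID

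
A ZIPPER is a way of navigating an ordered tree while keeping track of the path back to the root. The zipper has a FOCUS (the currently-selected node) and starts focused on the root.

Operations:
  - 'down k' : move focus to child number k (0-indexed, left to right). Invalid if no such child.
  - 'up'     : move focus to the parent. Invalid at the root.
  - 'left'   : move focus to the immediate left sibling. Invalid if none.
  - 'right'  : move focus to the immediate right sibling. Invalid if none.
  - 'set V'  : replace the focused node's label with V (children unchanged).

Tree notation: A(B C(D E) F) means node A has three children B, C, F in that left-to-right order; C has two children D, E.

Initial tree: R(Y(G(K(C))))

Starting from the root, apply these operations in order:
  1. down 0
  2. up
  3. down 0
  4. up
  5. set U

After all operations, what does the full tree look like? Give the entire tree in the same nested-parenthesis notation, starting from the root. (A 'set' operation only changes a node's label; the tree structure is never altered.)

Answer: U(Y(G(K(C))))

Derivation:
Step 1 (down 0): focus=Y path=0 depth=1 children=['G'] left=[] right=[] parent=R
Step 2 (up): focus=R path=root depth=0 children=['Y'] (at root)
Step 3 (down 0): focus=Y path=0 depth=1 children=['G'] left=[] right=[] parent=R
Step 4 (up): focus=R path=root depth=0 children=['Y'] (at root)
Step 5 (set U): focus=U path=root depth=0 children=['Y'] (at root)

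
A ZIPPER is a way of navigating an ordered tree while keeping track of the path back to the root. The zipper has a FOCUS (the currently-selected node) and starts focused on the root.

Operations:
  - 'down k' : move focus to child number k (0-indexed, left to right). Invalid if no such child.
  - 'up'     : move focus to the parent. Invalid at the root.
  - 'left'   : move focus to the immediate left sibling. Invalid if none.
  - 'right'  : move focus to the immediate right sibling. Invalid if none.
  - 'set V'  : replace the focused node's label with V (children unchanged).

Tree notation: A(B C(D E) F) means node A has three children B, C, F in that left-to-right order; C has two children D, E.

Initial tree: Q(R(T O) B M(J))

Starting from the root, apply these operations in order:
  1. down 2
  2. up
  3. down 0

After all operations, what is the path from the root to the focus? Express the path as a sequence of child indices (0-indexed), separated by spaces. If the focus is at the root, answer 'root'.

Step 1 (down 2): focus=M path=2 depth=1 children=['J'] left=['R', 'B'] right=[] parent=Q
Step 2 (up): focus=Q path=root depth=0 children=['R', 'B', 'M'] (at root)
Step 3 (down 0): focus=R path=0 depth=1 children=['T', 'O'] left=[] right=['B', 'M'] parent=Q

Answer: 0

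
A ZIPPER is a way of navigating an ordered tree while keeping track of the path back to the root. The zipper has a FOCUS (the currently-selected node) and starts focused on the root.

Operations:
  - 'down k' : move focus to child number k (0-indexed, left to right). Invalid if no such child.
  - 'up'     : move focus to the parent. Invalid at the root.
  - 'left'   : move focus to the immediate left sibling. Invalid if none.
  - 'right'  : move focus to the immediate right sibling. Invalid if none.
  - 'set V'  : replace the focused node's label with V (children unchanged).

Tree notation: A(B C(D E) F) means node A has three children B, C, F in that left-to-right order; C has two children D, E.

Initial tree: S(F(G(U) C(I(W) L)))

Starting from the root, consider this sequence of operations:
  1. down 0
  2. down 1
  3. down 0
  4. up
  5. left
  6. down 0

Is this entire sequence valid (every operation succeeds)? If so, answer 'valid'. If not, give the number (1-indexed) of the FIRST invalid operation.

Answer: valid

Derivation:
Step 1 (down 0): focus=F path=0 depth=1 children=['G', 'C'] left=[] right=[] parent=S
Step 2 (down 1): focus=C path=0/1 depth=2 children=['I', 'L'] left=['G'] right=[] parent=F
Step 3 (down 0): focus=I path=0/1/0 depth=3 children=['W'] left=[] right=['L'] parent=C
Step 4 (up): focus=C path=0/1 depth=2 children=['I', 'L'] left=['G'] right=[] parent=F
Step 5 (left): focus=G path=0/0 depth=2 children=['U'] left=[] right=['C'] parent=F
Step 6 (down 0): focus=U path=0/0/0 depth=3 children=[] left=[] right=[] parent=G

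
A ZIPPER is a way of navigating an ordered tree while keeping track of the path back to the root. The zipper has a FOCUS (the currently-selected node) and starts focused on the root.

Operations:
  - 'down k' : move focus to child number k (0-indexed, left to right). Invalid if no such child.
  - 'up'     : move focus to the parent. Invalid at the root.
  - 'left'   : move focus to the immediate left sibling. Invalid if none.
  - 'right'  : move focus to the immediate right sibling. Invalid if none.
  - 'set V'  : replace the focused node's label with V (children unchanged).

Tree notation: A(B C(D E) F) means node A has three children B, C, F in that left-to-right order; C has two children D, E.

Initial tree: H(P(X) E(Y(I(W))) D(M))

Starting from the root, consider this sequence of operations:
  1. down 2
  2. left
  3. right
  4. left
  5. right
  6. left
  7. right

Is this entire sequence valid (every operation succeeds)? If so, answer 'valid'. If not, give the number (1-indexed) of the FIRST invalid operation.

Answer: valid

Derivation:
Step 1 (down 2): focus=D path=2 depth=1 children=['M'] left=['P', 'E'] right=[] parent=H
Step 2 (left): focus=E path=1 depth=1 children=['Y'] left=['P'] right=['D'] parent=H
Step 3 (right): focus=D path=2 depth=1 children=['M'] left=['P', 'E'] right=[] parent=H
Step 4 (left): focus=E path=1 depth=1 children=['Y'] left=['P'] right=['D'] parent=H
Step 5 (right): focus=D path=2 depth=1 children=['M'] left=['P', 'E'] right=[] parent=H
Step 6 (left): focus=E path=1 depth=1 children=['Y'] left=['P'] right=['D'] parent=H
Step 7 (right): focus=D path=2 depth=1 children=['M'] left=['P', 'E'] right=[] parent=H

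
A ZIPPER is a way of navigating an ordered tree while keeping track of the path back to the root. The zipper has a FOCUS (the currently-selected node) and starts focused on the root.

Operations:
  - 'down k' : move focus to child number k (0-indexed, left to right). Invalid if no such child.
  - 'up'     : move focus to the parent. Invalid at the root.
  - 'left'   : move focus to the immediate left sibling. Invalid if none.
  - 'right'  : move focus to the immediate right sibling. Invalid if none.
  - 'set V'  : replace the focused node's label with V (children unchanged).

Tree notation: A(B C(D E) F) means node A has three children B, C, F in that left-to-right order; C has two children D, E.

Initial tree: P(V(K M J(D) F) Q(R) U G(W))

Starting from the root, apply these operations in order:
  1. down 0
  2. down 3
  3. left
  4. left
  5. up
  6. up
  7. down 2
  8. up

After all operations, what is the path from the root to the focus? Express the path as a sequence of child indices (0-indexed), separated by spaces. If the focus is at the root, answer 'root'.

Answer: root

Derivation:
Step 1 (down 0): focus=V path=0 depth=1 children=['K', 'M', 'J', 'F'] left=[] right=['Q', 'U', 'G'] parent=P
Step 2 (down 3): focus=F path=0/3 depth=2 children=[] left=['K', 'M', 'J'] right=[] parent=V
Step 3 (left): focus=J path=0/2 depth=2 children=['D'] left=['K', 'M'] right=['F'] parent=V
Step 4 (left): focus=M path=0/1 depth=2 children=[] left=['K'] right=['J', 'F'] parent=V
Step 5 (up): focus=V path=0 depth=1 children=['K', 'M', 'J', 'F'] left=[] right=['Q', 'U', 'G'] parent=P
Step 6 (up): focus=P path=root depth=0 children=['V', 'Q', 'U', 'G'] (at root)
Step 7 (down 2): focus=U path=2 depth=1 children=[] left=['V', 'Q'] right=['G'] parent=P
Step 8 (up): focus=P path=root depth=0 children=['V', 'Q', 'U', 'G'] (at root)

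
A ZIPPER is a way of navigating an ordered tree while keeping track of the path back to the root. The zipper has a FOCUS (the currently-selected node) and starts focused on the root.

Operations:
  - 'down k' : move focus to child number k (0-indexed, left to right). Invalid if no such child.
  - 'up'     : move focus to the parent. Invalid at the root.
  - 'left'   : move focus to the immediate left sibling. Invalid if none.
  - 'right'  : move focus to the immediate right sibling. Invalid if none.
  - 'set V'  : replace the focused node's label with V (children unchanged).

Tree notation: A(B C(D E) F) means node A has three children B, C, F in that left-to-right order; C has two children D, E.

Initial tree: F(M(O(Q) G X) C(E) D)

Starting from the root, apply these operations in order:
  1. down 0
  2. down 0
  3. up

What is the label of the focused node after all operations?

Step 1 (down 0): focus=M path=0 depth=1 children=['O', 'G', 'X'] left=[] right=['C', 'D'] parent=F
Step 2 (down 0): focus=O path=0/0 depth=2 children=['Q'] left=[] right=['G', 'X'] parent=M
Step 3 (up): focus=M path=0 depth=1 children=['O', 'G', 'X'] left=[] right=['C', 'D'] parent=F

Answer: M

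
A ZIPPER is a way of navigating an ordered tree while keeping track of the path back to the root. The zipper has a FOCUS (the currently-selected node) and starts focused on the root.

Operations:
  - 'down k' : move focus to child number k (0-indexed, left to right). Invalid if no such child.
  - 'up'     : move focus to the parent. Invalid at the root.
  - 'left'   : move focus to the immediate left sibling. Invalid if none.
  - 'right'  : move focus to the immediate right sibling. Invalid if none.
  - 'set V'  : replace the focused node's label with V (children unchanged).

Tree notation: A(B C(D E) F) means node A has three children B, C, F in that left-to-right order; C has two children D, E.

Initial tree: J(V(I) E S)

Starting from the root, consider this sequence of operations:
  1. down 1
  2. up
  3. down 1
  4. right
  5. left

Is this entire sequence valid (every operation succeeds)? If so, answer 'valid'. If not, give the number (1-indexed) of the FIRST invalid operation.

Answer: valid

Derivation:
Step 1 (down 1): focus=E path=1 depth=1 children=[] left=['V'] right=['S'] parent=J
Step 2 (up): focus=J path=root depth=0 children=['V', 'E', 'S'] (at root)
Step 3 (down 1): focus=E path=1 depth=1 children=[] left=['V'] right=['S'] parent=J
Step 4 (right): focus=S path=2 depth=1 children=[] left=['V', 'E'] right=[] parent=J
Step 5 (left): focus=E path=1 depth=1 children=[] left=['V'] right=['S'] parent=J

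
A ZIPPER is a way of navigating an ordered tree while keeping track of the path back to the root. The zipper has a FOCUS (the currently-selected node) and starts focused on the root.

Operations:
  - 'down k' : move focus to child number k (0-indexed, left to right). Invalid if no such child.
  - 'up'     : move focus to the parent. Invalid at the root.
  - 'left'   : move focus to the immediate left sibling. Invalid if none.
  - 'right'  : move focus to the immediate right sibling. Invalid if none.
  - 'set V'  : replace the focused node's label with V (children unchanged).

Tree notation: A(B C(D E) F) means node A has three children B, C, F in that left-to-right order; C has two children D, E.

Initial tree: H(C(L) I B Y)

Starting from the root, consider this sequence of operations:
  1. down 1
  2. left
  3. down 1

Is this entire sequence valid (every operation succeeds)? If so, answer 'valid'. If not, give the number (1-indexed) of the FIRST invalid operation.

Step 1 (down 1): focus=I path=1 depth=1 children=[] left=['C'] right=['B', 'Y'] parent=H
Step 2 (left): focus=C path=0 depth=1 children=['L'] left=[] right=['I', 'B', 'Y'] parent=H
Step 3 (down 1): INVALID

Answer: 3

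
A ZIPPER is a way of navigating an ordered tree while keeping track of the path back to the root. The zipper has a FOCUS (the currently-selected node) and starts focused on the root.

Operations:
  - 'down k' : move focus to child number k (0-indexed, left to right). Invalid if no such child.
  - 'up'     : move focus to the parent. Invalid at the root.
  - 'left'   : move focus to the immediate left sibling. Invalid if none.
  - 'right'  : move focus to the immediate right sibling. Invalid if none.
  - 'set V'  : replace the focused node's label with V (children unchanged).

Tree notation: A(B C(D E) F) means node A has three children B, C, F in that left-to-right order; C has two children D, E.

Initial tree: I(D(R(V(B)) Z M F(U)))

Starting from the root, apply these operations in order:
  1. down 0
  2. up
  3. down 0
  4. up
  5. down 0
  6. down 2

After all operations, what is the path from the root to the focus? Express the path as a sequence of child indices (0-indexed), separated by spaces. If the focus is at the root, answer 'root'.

Step 1 (down 0): focus=D path=0 depth=1 children=['R', 'Z', 'M', 'F'] left=[] right=[] parent=I
Step 2 (up): focus=I path=root depth=0 children=['D'] (at root)
Step 3 (down 0): focus=D path=0 depth=1 children=['R', 'Z', 'M', 'F'] left=[] right=[] parent=I
Step 4 (up): focus=I path=root depth=0 children=['D'] (at root)
Step 5 (down 0): focus=D path=0 depth=1 children=['R', 'Z', 'M', 'F'] left=[] right=[] parent=I
Step 6 (down 2): focus=M path=0/2 depth=2 children=[] left=['R', 'Z'] right=['F'] parent=D

Answer: 0 2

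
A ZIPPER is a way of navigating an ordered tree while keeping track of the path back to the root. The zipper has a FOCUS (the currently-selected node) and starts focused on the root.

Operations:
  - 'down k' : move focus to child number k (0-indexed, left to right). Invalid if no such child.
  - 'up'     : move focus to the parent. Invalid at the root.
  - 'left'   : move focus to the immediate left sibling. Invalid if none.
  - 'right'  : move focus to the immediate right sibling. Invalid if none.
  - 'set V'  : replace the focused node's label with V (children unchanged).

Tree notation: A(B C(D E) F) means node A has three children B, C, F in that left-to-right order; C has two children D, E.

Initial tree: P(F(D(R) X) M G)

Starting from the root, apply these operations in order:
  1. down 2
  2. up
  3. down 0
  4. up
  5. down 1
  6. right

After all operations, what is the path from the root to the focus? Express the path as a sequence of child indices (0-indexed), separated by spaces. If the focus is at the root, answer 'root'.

Step 1 (down 2): focus=G path=2 depth=1 children=[] left=['F', 'M'] right=[] parent=P
Step 2 (up): focus=P path=root depth=0 children=['F', 'M', 'G'] (at root)
Step 3 (down 0): focus=F path=0 depth=1 children=['D', 'X'] left=[] right=['M', 'G'] parent=P
Step 4 (up): focus=P path=root depth=0 children=['F', 'M', 'G'] (at root)
Step 5 (down 1): focus=M path=1 depth=1 children=[] left=['F'] right=['G'] parent=P
Step 6 (right): focus=G path=2 depth=1 children=[] left=['F', 'M'] right=[] parent=P

Answer: 2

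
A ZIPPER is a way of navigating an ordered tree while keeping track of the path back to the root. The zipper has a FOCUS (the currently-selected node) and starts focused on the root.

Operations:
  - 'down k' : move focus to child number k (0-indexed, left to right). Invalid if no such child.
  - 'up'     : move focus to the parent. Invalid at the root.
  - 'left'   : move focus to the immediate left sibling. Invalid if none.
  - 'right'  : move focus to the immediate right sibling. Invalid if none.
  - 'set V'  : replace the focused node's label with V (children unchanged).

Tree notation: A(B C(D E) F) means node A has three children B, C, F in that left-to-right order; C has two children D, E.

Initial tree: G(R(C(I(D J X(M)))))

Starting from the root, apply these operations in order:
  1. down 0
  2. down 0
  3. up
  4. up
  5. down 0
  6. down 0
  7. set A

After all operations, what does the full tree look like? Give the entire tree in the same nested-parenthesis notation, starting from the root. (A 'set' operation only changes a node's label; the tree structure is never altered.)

Step 1 (down 0): focus=R path=0 depth=1 children=['C'] left=[] right=[] parent=G
Step 2 (down 0): focus=C path=0/0 depth=2 children=['I'] left=[] right=[] parent=R
Step 3 (up): focus=R path=0 depth=1 children=['C'] left=[] right=[] parent=G
Step 4 (up): focus=G path=root depth=0 children=['R'] (at root)
Step 5 (down 0): focus=R path=0 depth=1 children=['C'] left=[] right=[] parent=G
Step 6 (down 0): focus=C path=0/0 depth=2 children=['I'] left=[] right=[] parent=R
Step 7 (set A): focus=A path=0/0 depth=2 children=['I'] left=[] right=[] parent=R

Answer: G(R(A(I(D J X(M)))))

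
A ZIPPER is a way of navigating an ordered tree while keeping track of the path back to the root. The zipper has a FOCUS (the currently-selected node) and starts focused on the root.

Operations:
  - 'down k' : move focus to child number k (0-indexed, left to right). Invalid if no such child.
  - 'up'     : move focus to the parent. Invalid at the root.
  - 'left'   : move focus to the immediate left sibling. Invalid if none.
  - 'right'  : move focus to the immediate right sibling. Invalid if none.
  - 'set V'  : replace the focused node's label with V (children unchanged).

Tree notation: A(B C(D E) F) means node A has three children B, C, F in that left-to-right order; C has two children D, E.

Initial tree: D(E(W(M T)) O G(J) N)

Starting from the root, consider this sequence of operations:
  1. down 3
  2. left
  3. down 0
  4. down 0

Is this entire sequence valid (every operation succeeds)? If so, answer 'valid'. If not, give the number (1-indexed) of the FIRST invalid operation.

Answer: 4

Derivation:
Step 1 (down 3): focus=N path=3 depth=1 children=[] left=['E', 'O', 'G'] right=[] parent=D
Step 2 (left): focus=G path=2 depth=1 children=['J'] left=['E', 'O'] right=['N'] parent=D
Step 3 (down 0): focus=J path=2/0 depth=2 children=[] left=[] right=[] parent=G
Step 4 (down 0): INVALID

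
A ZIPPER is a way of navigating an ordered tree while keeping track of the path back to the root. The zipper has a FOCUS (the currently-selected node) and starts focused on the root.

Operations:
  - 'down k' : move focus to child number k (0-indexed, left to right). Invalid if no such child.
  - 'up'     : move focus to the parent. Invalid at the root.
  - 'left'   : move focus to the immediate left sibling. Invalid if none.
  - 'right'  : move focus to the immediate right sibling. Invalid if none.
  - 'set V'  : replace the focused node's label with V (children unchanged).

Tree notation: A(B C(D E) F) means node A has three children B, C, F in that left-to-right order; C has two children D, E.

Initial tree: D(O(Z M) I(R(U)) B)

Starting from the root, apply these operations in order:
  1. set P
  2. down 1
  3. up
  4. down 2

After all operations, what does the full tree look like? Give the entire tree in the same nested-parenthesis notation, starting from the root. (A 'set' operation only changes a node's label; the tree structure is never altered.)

Step 1 (set P): focus=P path=root depth=0 children=['O', 'I', 'B'] (at root)
Step 2 (down 1): focus=I path=1 depth=1 children=['R'] left=['O'] right=['B'] parent=P
Step 3 (up): focus=P path=root depth=0 children=['O', 'I', 'B'] (at root)
Step 4 (down 2): focus=B path=2 depth=1 children=[] left=['O', 'I'] right=[] parent=P

Answer: P(O(Z M) I(R(U)) B)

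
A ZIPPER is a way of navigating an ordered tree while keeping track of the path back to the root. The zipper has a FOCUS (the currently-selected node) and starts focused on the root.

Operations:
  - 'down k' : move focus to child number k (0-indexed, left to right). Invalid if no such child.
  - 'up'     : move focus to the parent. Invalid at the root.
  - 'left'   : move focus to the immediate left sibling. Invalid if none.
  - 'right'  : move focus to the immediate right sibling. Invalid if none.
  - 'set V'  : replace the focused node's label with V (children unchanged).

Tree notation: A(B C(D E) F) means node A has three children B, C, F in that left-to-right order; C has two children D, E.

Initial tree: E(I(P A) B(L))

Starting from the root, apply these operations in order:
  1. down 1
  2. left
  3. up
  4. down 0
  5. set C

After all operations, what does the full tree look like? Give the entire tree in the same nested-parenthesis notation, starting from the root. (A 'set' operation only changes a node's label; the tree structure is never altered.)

Step 1 (down 1): focus=B path=1 depth=1 children=['L'] left=['I'] right=[] parent=E
Step 2 (left): focus=I path=0 depth=1 children=['P', 'A'] left=[] right=['B'] parent=E
Step 3 (up): focus=E path=root depth=0 children=['I', 'B'] (at root)
Step 4 (down 0): focus=I path=0 depth=1 children=['P', 'A'] left=[] right=['B'] parent=E
Step 5 (set C): focus=C path=0 depth=1 children=['P', 'A'] left=[] right=['B'] parent=E

Answer: E(C(P A) B(L))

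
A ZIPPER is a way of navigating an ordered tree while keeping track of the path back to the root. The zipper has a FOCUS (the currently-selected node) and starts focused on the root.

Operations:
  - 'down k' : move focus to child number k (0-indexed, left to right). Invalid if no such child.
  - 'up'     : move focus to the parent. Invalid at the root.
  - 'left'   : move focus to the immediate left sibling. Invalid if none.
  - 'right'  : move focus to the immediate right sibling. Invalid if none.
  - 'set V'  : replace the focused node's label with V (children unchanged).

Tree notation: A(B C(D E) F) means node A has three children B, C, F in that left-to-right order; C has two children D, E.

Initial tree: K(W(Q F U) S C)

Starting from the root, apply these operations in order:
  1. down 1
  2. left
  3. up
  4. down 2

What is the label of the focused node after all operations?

Answer: C

Derivation:
Step 1 (down 1): focus=S path=1 depth=1 children=[] left=['W'] right=['C'] parent=K
Step 2 (left): focus=W path=0 depth=1 children=['Q', 'F', 'U'] left=[] right=['S', 'C'] parent=K
Step 3 (up): focus=K path=root depth=0 children=['W', 'S', 'C'] (at root)
Step 4 (down 2): focus=C path=2 depth=1 children=[] left=['W', 'S'] right=[] parent=K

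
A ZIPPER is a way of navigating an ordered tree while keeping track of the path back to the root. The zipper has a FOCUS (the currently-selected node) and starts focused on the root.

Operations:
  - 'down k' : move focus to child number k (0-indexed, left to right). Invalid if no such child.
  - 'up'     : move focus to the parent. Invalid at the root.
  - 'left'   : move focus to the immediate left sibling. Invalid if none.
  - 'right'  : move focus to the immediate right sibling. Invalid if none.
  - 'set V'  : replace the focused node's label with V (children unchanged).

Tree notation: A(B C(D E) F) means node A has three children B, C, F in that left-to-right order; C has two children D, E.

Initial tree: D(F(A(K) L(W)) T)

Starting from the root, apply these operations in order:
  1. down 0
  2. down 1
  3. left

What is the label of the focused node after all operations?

Answer: A

Derivation:
Step 1 (down 0): focus=F path=0 depth=1 children=['A', 'L'] left=[] right=['T'] parent=D
Step 2 (down 1): focus=L path=0/1 depth=2 children=['W'] left=['A'] right=[] parent=F
Step 3 (left): focus=A path=0/0 depth=2 children=['K'] left=[] right=['L'] parent=F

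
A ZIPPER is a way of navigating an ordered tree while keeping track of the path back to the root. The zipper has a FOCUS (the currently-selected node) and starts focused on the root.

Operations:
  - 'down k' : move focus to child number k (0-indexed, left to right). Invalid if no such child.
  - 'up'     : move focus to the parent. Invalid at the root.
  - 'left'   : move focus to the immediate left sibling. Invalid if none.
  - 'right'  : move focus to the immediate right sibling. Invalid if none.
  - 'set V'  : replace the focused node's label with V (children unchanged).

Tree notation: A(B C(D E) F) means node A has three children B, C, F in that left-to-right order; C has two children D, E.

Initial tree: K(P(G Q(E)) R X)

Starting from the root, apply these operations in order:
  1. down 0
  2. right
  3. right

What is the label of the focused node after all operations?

Answer: X

Derivation:
Step 1 (down 0): focus=P path=0 depth=1 children=['G', 'Q'] left=[] right=['R', 'X'] parent=K
Step 2 (right): focus=R path=1 depth=1 children=[] left=['P'] right=['X'] parent=K
Step 3 (right): focus=X path=2 depth=1 children=[] left=['P', 'R'] right=[] parent=K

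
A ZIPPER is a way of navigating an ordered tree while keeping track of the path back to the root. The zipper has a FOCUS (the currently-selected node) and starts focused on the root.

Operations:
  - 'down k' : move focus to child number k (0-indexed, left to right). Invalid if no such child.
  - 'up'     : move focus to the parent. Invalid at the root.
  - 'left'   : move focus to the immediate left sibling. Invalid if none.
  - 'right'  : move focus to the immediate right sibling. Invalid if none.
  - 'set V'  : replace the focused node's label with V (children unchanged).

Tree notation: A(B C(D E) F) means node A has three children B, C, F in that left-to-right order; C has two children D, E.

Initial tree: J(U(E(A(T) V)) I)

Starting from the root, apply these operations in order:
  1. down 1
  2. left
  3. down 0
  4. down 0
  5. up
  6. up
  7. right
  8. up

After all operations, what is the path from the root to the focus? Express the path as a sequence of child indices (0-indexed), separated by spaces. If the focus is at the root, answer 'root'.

Step 1 (down 1): focus=I path=1 depth=1 children=[] left=['U'] right=[] parent=J
Step 2 (left): focus=U path=0 depth=1 children=['E'] left=[] right=['I'] parent=J
Step 3 (down 0): focus=E path=0/0 depth=2 children=['A', 'V'] left=[] right=[] parent=U
Step 4 (down 0): focus=A path=0/0/0 depth=3 children=['T'] left=[] right=['V'] parent=E
Step 5 (up): focus=E path=0/0 depth=2 children=['A', 'V'] left=[] right=[] parent=U
Step 6 (up): focus=U path=0 depth=1 children=['E'] left=[] right=['I'] parent=J
Step 7 (right): focus=I path=1 depth=1 children=[] left=['U'] right=[] parent=J
Step 8 (up): focus=J path=root depth=0 children=['U', 'I'] (at root)

Answer: root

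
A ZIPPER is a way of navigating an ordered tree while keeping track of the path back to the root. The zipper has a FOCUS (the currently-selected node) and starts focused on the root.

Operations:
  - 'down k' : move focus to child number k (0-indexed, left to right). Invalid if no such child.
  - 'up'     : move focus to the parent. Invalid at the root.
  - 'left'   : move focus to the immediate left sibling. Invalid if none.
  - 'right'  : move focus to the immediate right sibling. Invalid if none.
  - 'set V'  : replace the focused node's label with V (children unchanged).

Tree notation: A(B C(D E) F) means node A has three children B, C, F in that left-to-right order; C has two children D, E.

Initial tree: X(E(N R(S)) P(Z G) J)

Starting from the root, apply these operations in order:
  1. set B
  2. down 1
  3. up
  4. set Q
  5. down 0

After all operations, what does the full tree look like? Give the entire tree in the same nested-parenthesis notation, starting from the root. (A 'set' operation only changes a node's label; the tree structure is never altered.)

Step 1 (set B): focus=B path=root depth=0 children=['E', 'P', 'J'] (at root)
Step 2 (down 1): focus=P path=1 depth=1 children=['Z', 'G'] left=['E'] right=['J'] parent=B
Step 3 (up): focus=B path=root depth=0 children=['E', 'P', 'J'] (at root)
Step 4 (set Q): focus=Q path=root depth=0 children=['E', 'P', 'J'] (at root)
Step 5 (down 0): focus=E path=0 depth=1 children=['N', 'R'] left=[] right=['P', 'J'] parent=Q

Answer: Q(E(N R(S)) P(Z G) J)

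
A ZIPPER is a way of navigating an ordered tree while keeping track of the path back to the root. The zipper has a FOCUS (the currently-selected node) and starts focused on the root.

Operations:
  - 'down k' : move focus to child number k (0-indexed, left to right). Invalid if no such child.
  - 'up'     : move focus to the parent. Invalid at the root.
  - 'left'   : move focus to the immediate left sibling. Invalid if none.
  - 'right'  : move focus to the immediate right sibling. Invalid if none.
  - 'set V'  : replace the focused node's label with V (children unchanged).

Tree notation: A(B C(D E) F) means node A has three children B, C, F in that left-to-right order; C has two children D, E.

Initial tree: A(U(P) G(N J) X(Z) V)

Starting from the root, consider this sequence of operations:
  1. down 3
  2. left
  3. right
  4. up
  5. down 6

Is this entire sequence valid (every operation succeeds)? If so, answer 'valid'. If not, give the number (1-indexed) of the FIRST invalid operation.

Step 1 (down 3): focus=V path=3 depth=1 children=[] left=['U', 'G', 'X'] right=[] parent=A
Step 2 (left): focus=X path=2 depth=1 children=['Z'] left=['U', 'G'] right=['V'] parent=A
Step 3 (right): focus=V path=3 depth=1 children=[] left=['U', 'G', 'X'] right=[] parent=A
Step 4 (up): focus=A path=root depth=0 children=['U', 'G', 'X', 'V'] (at root)
Step 5 (down 6): INVALID

Answer: 5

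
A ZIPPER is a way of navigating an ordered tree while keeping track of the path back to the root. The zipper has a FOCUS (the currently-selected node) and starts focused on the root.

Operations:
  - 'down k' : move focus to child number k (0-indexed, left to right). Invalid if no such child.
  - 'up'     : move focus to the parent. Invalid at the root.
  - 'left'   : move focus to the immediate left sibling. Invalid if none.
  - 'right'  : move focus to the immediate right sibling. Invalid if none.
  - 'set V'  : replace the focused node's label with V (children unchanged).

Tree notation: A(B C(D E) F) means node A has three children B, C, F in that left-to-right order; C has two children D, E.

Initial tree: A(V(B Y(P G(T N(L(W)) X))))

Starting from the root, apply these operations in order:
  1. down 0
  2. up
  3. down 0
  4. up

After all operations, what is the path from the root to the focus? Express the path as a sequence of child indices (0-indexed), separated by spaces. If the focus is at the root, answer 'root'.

Answer: root

Derivation:
Step 1 (down 0): focus=V path=0 depth=1 children=['B', 'Y'] left=[] right=[] parent=A
Step 2 (up): focus=A path=root depth=0 children=['V'] (at root)
Step 3 (down 0): focus=V path=0 depth=1 children=['B', 'Y'] left=[] right=[] parent=A
Step 4 (up): focus=A path=root depth=0 children=['V'] (at root)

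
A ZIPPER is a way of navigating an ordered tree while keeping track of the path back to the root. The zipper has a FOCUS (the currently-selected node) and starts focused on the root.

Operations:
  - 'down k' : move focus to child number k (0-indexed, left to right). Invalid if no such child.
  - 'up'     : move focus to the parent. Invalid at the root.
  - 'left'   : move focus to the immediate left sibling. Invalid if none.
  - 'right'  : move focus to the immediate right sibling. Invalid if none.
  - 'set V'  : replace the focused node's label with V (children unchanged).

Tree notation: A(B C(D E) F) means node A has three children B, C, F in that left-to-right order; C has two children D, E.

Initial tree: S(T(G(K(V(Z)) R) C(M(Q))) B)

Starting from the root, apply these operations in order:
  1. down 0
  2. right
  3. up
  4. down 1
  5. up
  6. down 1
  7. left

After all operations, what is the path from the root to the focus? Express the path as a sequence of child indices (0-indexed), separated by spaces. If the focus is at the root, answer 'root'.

Step 1 (down 0): focus=T path=0 depth=1 children=['G', 'C'] left=[] right=['B'] parent=S
Step 2 (right): focus=B path=1 depth=1 children=[] left=['T'] right=[] parent=S
Step 3 (up): focus=S path=root depth=0 children=['T', 'B'] (at root)
Step 4 (down 1): focus=B path=1 depth=1 children=[] left=['T'] right=[] parent=S
Step 5 (up): focus=S path=root depth=0 children=['T', 'B'] (at root)
Step 6 (down 1): focus=B path=1 depth=1 children=[] left=['T'] right=[] parent=S
Step 7 (left): focus=T path=0 depth=1 children=['G', 'C'] left=[] right=['B'] parent=S

Answer: 0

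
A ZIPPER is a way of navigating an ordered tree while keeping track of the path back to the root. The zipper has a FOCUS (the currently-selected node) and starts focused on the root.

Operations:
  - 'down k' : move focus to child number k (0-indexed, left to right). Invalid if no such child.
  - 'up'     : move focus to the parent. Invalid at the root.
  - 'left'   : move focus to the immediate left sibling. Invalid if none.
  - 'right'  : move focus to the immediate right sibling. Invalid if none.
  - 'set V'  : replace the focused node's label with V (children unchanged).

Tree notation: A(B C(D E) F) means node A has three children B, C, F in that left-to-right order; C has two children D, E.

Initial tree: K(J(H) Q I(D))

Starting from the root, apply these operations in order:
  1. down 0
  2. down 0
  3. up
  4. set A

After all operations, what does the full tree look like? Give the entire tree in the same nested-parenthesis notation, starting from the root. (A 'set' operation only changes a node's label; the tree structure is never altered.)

Step 1 (down 0): focus=J path=0 depth=1 children=['H'] left=[] right=['Q', 'I'] parent=K
Step 2 (down 0): focus=H path=0/0 depth=2 children=[] left=[] right=[] parent=J
Step 3 (up): focus=J path=0 depth=1 children=['H'] left=[] right=['Q', 'I'] parent=K
Step 4 (set A): focus=A path=0 depth=1 children=['H'] left=[] right=['Q', 'I'] parent=K

Answer: K(A(H) Q I(D))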